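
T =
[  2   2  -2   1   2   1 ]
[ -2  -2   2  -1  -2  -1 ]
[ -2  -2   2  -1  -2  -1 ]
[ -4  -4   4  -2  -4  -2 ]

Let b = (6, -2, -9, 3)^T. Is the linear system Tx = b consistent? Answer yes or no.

no

Row reduce the augmented matrix [T | b].
R2 ← R2 + R1: [0, 0, 0, 0, 0, 0, 4]
R3 ← R3 + R1: [0, 0, 0, 0, 0, 0, -3]
R4 ← R4 + (2)·R1: [0, 0, 0, 0, 0, 0, 15]
R3 ← R3 + (3/4)·R2: [0, 0, 0, 0, 0, 0, 0]
R4 ← R4 − (15/4)·R2: [0, 0, 0, 0, 0, 0, 0]
The echelon form has 2 nonzero rows; the last pivot sits in the augmented column, so rank(T) = 1 but rank([T|b]) = 2.
Since the ranks differ, the system is inconsistent.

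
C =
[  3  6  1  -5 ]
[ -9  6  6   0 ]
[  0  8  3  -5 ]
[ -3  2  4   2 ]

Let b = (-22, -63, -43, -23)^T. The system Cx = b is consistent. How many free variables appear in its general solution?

Row reduce the augmented matrix [C | b].
R2 ← R2 + (3)·R1: [0, 24, 9, -15, -129]
R4 ← R4 + R1: [0, 8, 5, -3, -45]
R3 ← R3 − (1/3)·R2: [0, 0, 0, 0, 0]
R4 ← R4 − (1/3)·R2: [0, 0, 2, 2, -2]
Swap R3 ↔ R4
The echelon form has 3 nonzero rows, and every pivot lies in the first 4 columns, so rank(C) = rank([C|b]) = 3.
The system is consistent.
Free variables = (unknowns) − (rank) = 4 − 3 = 1.

1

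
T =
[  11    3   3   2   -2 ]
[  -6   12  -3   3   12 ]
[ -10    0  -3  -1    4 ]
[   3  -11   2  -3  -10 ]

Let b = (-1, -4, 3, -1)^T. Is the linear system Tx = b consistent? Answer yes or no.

Row reduce the augmented matrix [T | b].
R2 ← R2 + (6/11)·R1: [0, 150/11, -15/11, 45/11, 120/11, -50/11]
R3 ← R3 + (10/11)·R1: [0, 30/11, -3/11, 9/11, 24/11, 23/11]
R4 ← R4 − (3/11)·R1: [0, -130/11, 13/11, -39/11, -104/11, -8/11]
R3 ← R3 − (1/5)·R2: [0, 0, 0, 0, 0, 3]
R4 ← R4 + (13/15)·R2: [0, 0, 0, 0, 0, -14/3]
R4 ← R4 + (14/9)·R3: [0, 0, 0, 0, 0, 0]
The echelon form has 3 nonzero rows; the last pivot sits in the augmented column, so rank(T) = 2 but rank([T|b]) = 3.
Since the ranks differ, the system is inconsistent.

no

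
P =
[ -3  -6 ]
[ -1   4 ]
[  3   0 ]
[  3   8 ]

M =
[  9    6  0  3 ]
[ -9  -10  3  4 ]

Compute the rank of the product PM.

First compute PM:
[[ 27,  42, -18, -33],
 [-45, -46,  12,  13],
 [ 27,  18,   0,   9],
 [-45, -62,  24,  41]]
Now row reduce the product.
R2 ← R2 + (5/3)·R1: [0, 24, -18, -42]
R3 ← R3 − R1: [0, -24, 18, 42]
R4 ← R4 + (5/3)·R1: [0, 8, -6, -14]
R3 ← R3 + R2: [0, 0, 0, 0]
R4 ← R4 − (1/3)·R2: [0, 0, 0, 0]
2 nonzero rows, so rank(PM) = 2.

2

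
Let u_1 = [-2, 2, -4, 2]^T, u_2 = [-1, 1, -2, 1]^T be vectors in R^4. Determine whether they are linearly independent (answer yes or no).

Form the matrix with these vectors as rows and row reduce.
R2 ← R2 − (1/2)·R1: [0, 0, 0, 0]
1 nonzero row, so the 2 vectors span a space of dimension 1.
Since 1 < 2, the vectors are linearly dependent.

no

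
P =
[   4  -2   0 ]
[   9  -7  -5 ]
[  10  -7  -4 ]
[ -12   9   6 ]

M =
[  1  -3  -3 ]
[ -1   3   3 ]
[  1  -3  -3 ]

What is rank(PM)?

First compute PM:
[[  6, -18, -18],
 [ 11, -33, -33],
 [ 13, -39, -39],
 [-15,  45,  45]]
Now row reduce the product.
R2 ← R2 − (11/6)·R1: [0, 0, 0]
R3 ← R3 − (13/6)·R1: [0, 0, 0]
R4 ← R4 + (5/2)·R1: [0, 0, 0]
1 nonzero row, so rank(PM) = 1.

1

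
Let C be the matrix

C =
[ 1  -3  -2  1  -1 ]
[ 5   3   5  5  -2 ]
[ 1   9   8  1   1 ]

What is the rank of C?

2

Row reduce to echelon form.
R2 ← R2 − (5)·R1: [0, 18, 15, 0, 3]
R3 ← R3 − R1: [0, 12, 10, 0, 2]
R3 ← R3 − (2/3)·R2: [0, 0, 0, 0, 0]
Echelon form has 2 nonzero rows, so rank(C) = 2.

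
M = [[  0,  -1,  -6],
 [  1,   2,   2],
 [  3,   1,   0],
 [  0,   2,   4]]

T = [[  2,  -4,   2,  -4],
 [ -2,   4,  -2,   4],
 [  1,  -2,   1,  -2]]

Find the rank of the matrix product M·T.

First compute MT:
[[ -4,   8,  -4,   8],
 [  0,   0,   0,   0],
 [  4,  -8,   4,  -8],
 [  0,   0,   0,   0]]
Now row reduce the product.
R3 ← R3 + R1: [0, 0, 0, 0]
1 nonzero row, so rank(MT) = 1.

1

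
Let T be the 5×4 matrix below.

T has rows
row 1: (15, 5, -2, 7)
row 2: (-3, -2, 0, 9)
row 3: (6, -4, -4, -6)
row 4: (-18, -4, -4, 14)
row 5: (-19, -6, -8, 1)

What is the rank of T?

4

Row reduce to echelon form.
R2 ← R2 + (1/5)·R1: [0, -1, -2/5, 52/5]
R3 ← R3 − (2/5)·R1: [0, -6, -16/5, -44/5]
R4 ← R4 + (6/5)·R1: [0, 2, -32/5, 112/5]
R5 ← R5 + (19/15)·R1: [0, 1/3, -158/15, 148/15]
R3 ← R3 − (6)·R2: [0, 0, -4/5, -356/5]
R4 ← R4 + (2)·R2: [0, 0, -36/5, 216/5]
R5 ← R5 + (1/3)·R2: [0, 0, -32/3, 40/3]
R4 ← R4 − (9)·R3: [0, 0, 0, 684]
R5 ← R5 − (40/3)·R3: [0, 0, 0, 2888/3]
R5 ← R5 − (38/27)·R4: [0, 0, 0, 0]
Echelon form has 4 nonzero rows, so rank(T) = 4.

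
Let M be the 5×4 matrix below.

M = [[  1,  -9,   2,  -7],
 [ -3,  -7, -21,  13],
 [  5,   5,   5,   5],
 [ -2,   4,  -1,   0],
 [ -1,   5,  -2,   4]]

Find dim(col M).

4

Row reduce to echelon form.
R2 ← R2 + (3)·R1: [0, -34, -15, -8]
R3 ← R3 − (5)·R1: [0, 50, -5, 40]
R4 ← R4 + (2)·R1: [0, -14, 3, -14]
R5 ← R5 + R1: [0, -4, 0, -3]
R3 ← R3 + (25/17)·R2: [0, 0, -460/17, 480/17]
R4 ← R4 − (7/17)·R2: [0, 0, 156/17, -182/17]
R5 ← R5 − (2/17)·R2: [0, 0, 30/17, -35/17]
R4 ← R4 + (39/115)·R3: [0, 0, 0, -26/23]
R5 ← R5 + (3/46)·R3: [0, 0, 0, -5/23]
R5 ← R5 − (5/26)·R4: [0, 0, 0, 0]
Echelon form has 4 nonzero rows, so rank(M) = 4.
The column space has dimension equal to the rank: 4.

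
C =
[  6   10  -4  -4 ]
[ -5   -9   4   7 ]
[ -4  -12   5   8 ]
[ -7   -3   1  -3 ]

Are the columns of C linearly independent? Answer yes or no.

no

Row reduce C to echelon form.
R2 ← R2 + (5/6)·R1: [0, -2/3, 2/3, 11/3]
R3 ← R3 + (2/3)·R1: [0, -16/3, 7/3, 16/3]
R4 ← R4 + (7/6)·R1: [0, 26/3, -11/3, -23/3]
R3 ← R3 − (8)·R2: [0, 0, -3, -24]
R4 ← R4 + (13)·R2: [0, 0, 5, 40]
R4 ← R4 + (5/3)·R3: [0, 0, 0, 0]
3 pivots among 4 columns.
Only 3 < 4 pivot columns, so the columns are linearly dependent.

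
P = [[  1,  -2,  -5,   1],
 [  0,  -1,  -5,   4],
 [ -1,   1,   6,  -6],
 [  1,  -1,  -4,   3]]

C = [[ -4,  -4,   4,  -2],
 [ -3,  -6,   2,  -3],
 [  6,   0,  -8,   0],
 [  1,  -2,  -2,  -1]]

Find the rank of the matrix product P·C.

First compute PC:
[[-27,   6,  38,   3],
 [-23,  -2,  30,  -1],
 [ 31,  10, -38,   5],
 [-22,  -4,  28,  -2]]
Now row reduce the product.
R2 ← R2 − (23/27)·R1: [0, -64/9, -64/27, -32/9]
R3 ← R3 + (31/27)·R1: [0, 152/9, 152/27, 76/9]
R4 ← R4 − (22/27)·R1: [0, -80/9, -80/27, -40/9]
R3 ← R3 + (19/8)·R2: [0, 0, 0, 0]
R4 ← R4 − (5/4)·R2: [0, 0, 0, 0]
2 nonzero rows, so rank(PC) = 2.

2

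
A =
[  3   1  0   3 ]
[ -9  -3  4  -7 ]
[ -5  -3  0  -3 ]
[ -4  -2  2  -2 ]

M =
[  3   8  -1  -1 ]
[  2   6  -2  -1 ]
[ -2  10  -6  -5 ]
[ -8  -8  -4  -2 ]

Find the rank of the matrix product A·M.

3

First compute AM:
[[-13,   6, -17, -10],
 [ 15,   6,  19,   6],
 [  3, -34,  23,  14],
 [ -4,  -8,   4,   0]]
Now row reduce the product.
R2 ← R2 + (15/13)·R1: [0, 168/13, -8/13, -72/13]
R3 ← R3 + (3/13)·R1: [0, -424/13, 248/13, 152/13]
R4 ← R4 − (4/13)·R1: [0, -128/13, 120/13, 40/13]
R3 ← R3 + (53/21)·R2: [0, 0, 368/21, -16/7]
R4 ← R4 + (16/21)·R2: [0, 0, 184/21, -8/7]
R4 ← R4 − (1/2)·R3: [0, 0, 0, 0]
3 nonzero rows, so rank(AM) = 3.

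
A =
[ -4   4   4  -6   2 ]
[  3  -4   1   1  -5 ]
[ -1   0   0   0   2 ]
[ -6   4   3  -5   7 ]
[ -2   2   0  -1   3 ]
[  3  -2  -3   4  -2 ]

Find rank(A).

Row reduce to echelon form.
R2 ← R2 + (3/4)·R1: [0, -1, 4, -7/2, -7/2]
R3 ← R3 − (1/4)·R1: [0, -1, -1, 3/2, 3/2]
R4 ← R4 − (3/2)·R1: [0, -2, -3, 4, 4]
R5 ← R5 − (1/2)·R1: [0, 0, -2, 2, 2]
R6 ← R6 + (3/4)·R1: [0, 1, 0, -1/2, -1/2]
R3 ← R3 − R2: [0, 0, -5, 5, 5]
R4 ← R4 − (2)·R2: [0, 0, -11, 11, 11]
R6 ← R6 + R2: [0, 0, 4, -4, -4]
R4 ← R4 − (11/5)·R3: [0, 0, 0, 0, 0]
R5 ← R5 − (2/5)·R3: [0, 0, 0, 0, 0]
R6 ← R6 + (4/5)·R3: [0, 0, 0, 0, 0]
Echelon form has 3 nonzero rows, so rank(A) = 3.

3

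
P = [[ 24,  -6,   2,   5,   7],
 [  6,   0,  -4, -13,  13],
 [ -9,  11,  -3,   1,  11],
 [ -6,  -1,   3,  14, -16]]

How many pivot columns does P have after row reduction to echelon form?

Row reduce to echelon form.
R2 ← R2 − (1/4)·R1: [0, 3/2, -9/2, -57/4, 45/4]
R3 ← R3 + (3/8)·R1: [0, 35/4, -9/4, 23/8, 109/8]
R4 ← R4 + (1/4)·R1: [0, -5/2, 7/2, 61/4, -57/4]
R3 ← R3 − (35/6)·R2: [0, 0, 24, 86, -52]
R4 ← R4 + (5/3)·R2: [0, 0, -4, -17/2, 9/2]
R4 ← R4 + (1/6)·R3: [0, 0, 0, 35/6, -25/6]
Echelon form has 4 nonzero rows, so rank(P) = 4.
Each nonzero row contributes one pivot column: 4 pivot columns.

4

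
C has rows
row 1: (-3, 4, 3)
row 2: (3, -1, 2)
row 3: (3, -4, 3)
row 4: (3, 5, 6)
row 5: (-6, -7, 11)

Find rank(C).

Row reduce to echelon form.
R2 ← R2 + R1: [0, 3, 5]
R3 ← R3 + R1: [0, 0, 6]
R4 ← R4 + R1: [0, 9, 9]
R5 ← R5 − (2)·R1: [0, -15, 5]
R4 ← R4 − (3)·R2: [0, 0, -6]
R5 ← R5 + (5)·R2: [0, 0, 30]
R4 ← R4 + R3: [0, 0, 0]
R5 ← R5 − (5)·R3: [0, 0, 0]
Echelon form has 3 nonzero rows, so rank(C) = 3.

3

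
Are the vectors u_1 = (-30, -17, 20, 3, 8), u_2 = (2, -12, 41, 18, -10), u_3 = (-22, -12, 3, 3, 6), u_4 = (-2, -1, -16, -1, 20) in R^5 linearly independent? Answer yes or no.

yes

Form the matrix with these vectors as rows and row reduce.
R2 ← R2 + (1/15)·R1: [0, -197/15, 127/3, 91/5, -142/15]
R3 ← R3 − (11/15)·R1: [0, 7/15, -35/3, 4/5, 2/15]
R4 ← R4 − (1/15)·R1: [0, 2/15, -52/3, -6/5, 292/15]
R3 ← R3 + (7/197)·R2: [0, 0, -2002/197, 285/197, -40/197]
R4 ← R4 + (2/197)·R2: [0, 0, -3330/197, -200/197, 3816/197]
R4 ← R4 − (1665/1001)·R3: [0, 0, 0, -3425/1001, 19728/1001]
4 nonzero rows, so the 4 vectors span a space of dimension 4.
Since 4 = 4, the vectors are linearly independent.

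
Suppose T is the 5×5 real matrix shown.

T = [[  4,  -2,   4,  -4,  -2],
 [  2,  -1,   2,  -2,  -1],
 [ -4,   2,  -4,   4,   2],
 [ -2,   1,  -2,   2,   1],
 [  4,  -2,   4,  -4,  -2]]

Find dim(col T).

Row reduce to echelon form.
R2 ← R2 − (1/2)·R1: [0, 0, 0, 0, 0]
R3 ← R3 + R1: [0, 0, 0, 0, 0]
R4 ← R4 + (1/2)·R1: [0, 0, 0, 0, 0]
R5 ← R5 − R1: [0, 0, 0, 0, 0]
Echelon form has 1 nonzero row, so rank(T) = 1.
The column space has dimension equal to the rank: 1.

1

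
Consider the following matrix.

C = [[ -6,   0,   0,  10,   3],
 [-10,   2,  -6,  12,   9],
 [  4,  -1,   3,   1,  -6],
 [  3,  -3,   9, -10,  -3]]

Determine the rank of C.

3

Row reduce to echelon form.
R2 ← R2 − (5/3)·R1: [0, 2, -6, -14/3, 4]
R3 ← R3 + (2/3)·R1: [0, -1, 3, 23/3, -4]
R4 ← R4 + (1/2)·R1: [0, -3, 9, -5, -3/2]
R3 ← R3 + (1/2)·R2: [0, 0, 0, 16/3, -2]
R4 ← R4 + (3/2)·R2: [0, 0, 0, -12, 9/2]
R4 ← R4 + (9/4)·R3: [0, 0, 0, 0, 0]
Echelon form has 3 nonzero rows, so rank(C) = 3.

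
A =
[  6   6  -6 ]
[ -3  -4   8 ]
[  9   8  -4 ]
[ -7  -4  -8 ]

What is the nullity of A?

1

Row reduce to echelon form.
R2 ← R2 + (1/2)·R1: [0, -1, 5]
R3 ← R3 − (3/2)·R1: [0, -1, 5]
R4 ← R4 + (7/6)·R1: [0, 3, -15]
R3 ← R3 − R2: [0, 0, 0]
R4 ← R4 + (3)·R2: [0, 0, 0]
2 nonzero rows, so rank(A) = 2.
A has 3 columns; by rank–nullity, nullity = 3 − 2 = 1.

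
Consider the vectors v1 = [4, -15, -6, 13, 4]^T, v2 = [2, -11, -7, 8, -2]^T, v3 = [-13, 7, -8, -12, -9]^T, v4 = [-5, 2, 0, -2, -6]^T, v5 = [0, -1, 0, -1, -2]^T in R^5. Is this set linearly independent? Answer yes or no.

yes

Form the matrix with these vectors as rows and row reduce.
R2 ← R2 − (1/2)·R1: [0, -7/2, -4, 3/2, -4]
R3 ← R3 + (13/4)·R1: [0, -167/4, -55/2, 121/4, 4]
R4 ← R4 + (5/4)·R1: [0, -67/4, -15/2, 57/4, -1]
R3 ← R3 − (167/14)·R2: [0, 0, 283/14, 173/14, 362/7]
R4 ← R4 − (67/14)·R2: [0, 0, 163/14, 99/14, 127/7]
R5 ← R5 − (2/7)·R2: [0, 0, 8/7, -10/7, -6/7]
R4 ← R4 − (163/283)·R3: [0, 0, 0, -13/283, -3295/283]
R5 ← R5 − (16/283)·R3: [0, 0, 0, -602/283, -1070/283]
R5 ← R5 − (602/13)·R4: [0, 0, 0, 0, 6960/13]
5 nonzero rows, so the 5 vectors span a space of dimension 5.
Since 5 = 5, the vectors are linearly independent.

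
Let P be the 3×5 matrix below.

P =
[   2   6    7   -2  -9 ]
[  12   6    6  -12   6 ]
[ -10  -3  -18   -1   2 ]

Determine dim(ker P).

Row reduce to echelon form.
R2 ← R2 − (6)·R1: [0, -30, -36, 0, 60]
R3 ← R3 + (5)·R1: [0, 27, 17, -11, -43]
R3 ← R3 + (9/10)·R2: [0, 0, -77/5, -11, 11]
3 nonzero rows, so rank(P) = 3.
P has 5 columns; by rank–nullity, nullity = 5 − 3 = 2.

2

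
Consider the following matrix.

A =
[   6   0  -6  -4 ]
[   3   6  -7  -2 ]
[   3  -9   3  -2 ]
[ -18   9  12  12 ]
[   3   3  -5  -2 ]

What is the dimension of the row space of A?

Row reduce to echelon form.
R2 ← R2 − (1/2)·R1: [0, 6, -4, 0]
R3 ← R3 − (1/2)·R1: [0, -9, 6, 0]
R4 ← R4 + (3)·R1: [0, 9, -6, 0]
R5 ← R5 − (1/2)·R1: [0, 3, -2, 0]
R3 ← R3 + (3/2)·R2: [0, 0, 0, 0]
R4 ← R4 − (3/2)·R2: [0, 0, 0, 0]
R5 ← R5 − (1/2)·R2: [0, 0, 0, 0]
Echelon form has 2 nonzero rows, so rank(A) = 2.
The row space has dimension equal to the rank: 2.

2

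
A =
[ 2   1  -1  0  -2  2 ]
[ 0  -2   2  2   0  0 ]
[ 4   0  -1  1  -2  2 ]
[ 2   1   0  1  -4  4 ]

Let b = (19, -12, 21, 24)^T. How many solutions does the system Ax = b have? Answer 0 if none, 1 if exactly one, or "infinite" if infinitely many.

infinite

Row reduce the augmented matrix [A | b].
R3 ← R3 − (2)·R1: [0, -2, 1, 1, 2, -2, -17]
R4 ← R4 − R1: [0, 0, 1, 1, -2, 2, 5]
R3 ← R3 − R2: [0, 0, -1, -1, 2, -2, -5]
R4 ← R4 + R3: [0, 0, 0, 0, 0, 0, 0]
The echelon form has 3 nonzero rows, and every pivot lies in the first 6 columns, so rank(A) = rank([A|b]) = 3.
The system is consistent.
rank = 3 < 6 unknowns, so there are infinitely many solutions.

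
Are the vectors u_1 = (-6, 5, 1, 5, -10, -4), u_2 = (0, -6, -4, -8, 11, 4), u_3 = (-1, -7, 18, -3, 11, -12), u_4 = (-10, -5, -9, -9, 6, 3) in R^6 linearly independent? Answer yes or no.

Form the matrix with these vectors as rows and row reduce.
R3 ← R3 − (1/6)·R1: [0, -47/6, 107/6, -23/6, 38/3, -34/3]
R4 ← R4 − (5/3)·R1: [0, -40/3, -32/3, -52/3, 68/3, 29/3]
R3 ← R3 − (47/36)·R2: [0, 0, 415/18, 119/18, -61/36, -149/9]
R4 ← R4 − (20/9)·R2: [0, 0, -16/9, 4/9, -16/9, 7/9]
R4 ← R4 + (32/415)·R3: [0, 0, 0, 396/415, -792/415, -207/415]
4 nonzero rows, so the 4 vectors span a space of dimension 4.
Since 4 = 4, the vectors are linearly independent.

yes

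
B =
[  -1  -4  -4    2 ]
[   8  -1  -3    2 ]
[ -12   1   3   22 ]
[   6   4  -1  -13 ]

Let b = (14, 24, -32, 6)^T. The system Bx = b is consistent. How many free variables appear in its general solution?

Row reduce the augmented matrix [B | b].
R2 ← R2 + (8)·R1: [0, -33, -35, 18, 136]
R3 ← R3 − (12)·R1: [0, 49, 51, -2, -200]
R4 ← R4 + (6)·R1: [0, -20, -25, -1, 90]
R3 ← R3 + (49/33)·R2: [0, 0, -32/33, 272/11, 64/33]
R4 ← R4 − (20/33)·R2: [0, 0, -125/33, -131/11, 250/33]
R4 ← R4 − (125/32)·R3: [0, 0, 0, -217/2, 0]
The echelon form has 4 nonzero rows, and every pivot lies in the first 4 columns, so rank(B) = rank([B|b]) = 4.
The system is consistent.
Free variables = (unknowns) − (rank) = 4 − 4 = 0.

0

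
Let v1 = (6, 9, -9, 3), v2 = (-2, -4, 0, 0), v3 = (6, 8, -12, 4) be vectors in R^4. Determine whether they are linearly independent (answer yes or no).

Form the matrix with these vectors as rows and row reduce.
R2 ← R2 + (1/3)·R1: [0, -1, -3, 1]
R3 ← R3 − R1: [0, -1, -3, 1]
R3 ← R3 − R2: [0, 0, 0, 0]
2 nonzero rows, so the 3 vectors span a space of dimension 2.
Since 2 < 3, the vectors are linearly dependent.

no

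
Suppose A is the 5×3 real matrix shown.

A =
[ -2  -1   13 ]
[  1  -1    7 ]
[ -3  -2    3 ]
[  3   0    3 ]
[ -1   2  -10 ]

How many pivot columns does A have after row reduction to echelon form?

3

Row reduce to echelon form.
R2 ← R2 + (1/2)·R1: [0, -3/2, 27/2]
R3 ← R3 − (3/2)·R1: [0, -1/2, -33/2]
R4 ← R4 + (3/2)·R1: [0, -3/2, 45/2]
R5 ← R5 − (1/2)·R1: [0, 5/2, -33/2]
R3 ← R3 − (1/3)·R2: [0, 0, -21]
R4 ← R4 − R2: [0, 0, 9]
R5 ← R5 + (5/3)·R2: [0, 0, 6]
R4 ← R4 + (3/7)·R3: [0, 0, 0]
R5 ← R5 + (2/7)·R3: [0, 0, 0]
Echelon form has 3 nonzero rows, so rank(A) = 3.
Each nonzero row contributes one pivot column: 3 pivot columns.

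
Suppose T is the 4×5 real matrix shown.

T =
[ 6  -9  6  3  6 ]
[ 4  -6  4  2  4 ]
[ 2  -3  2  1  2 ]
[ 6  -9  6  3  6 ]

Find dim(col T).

Row reduce to echelon form.
R2 ← R2 − (2/3)·R1: [0, 0, 0, 0, 0]
R3 ← R3 − (1/3)·R1: [0, 0, 0, 0, 0]
R4 ← R4 − R1: [0, 0, 0, 0, 0]
Echelon form has 1 nonzero row, so rank(T) = 1.
The column space has dimension equal to the rank: 1.

1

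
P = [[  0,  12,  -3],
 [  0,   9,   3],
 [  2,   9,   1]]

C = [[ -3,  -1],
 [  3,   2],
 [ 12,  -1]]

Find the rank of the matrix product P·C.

2

First compute PC:
[[  0,  27],
 [ 63,  15],
 [ 33,  15]]
Now row reduce the product.
Swap R1 ↔ R2
R3 ← R3 − (11/21)·R1: [0, 50/7]
R3 ← R3 − (50/189)·R2: [0, 0]
2 nonzero rows, so rank(PC) = 2.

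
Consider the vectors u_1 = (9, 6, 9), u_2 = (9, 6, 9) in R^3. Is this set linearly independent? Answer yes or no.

Form the matrix with these vectors as rows and row reduce.
R2 ← R2 − R1: [0, 0, 0]
1 nonzero row, so the 2 vectors span a space of dimension 1.
Since 1 < 2, the vectors are linearly dependent.

no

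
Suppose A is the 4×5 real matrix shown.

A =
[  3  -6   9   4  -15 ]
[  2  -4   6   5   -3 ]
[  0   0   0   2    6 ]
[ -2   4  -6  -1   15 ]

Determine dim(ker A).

3

Row reduce to echelon form.
R2 ← R2 − (2/3)·R1: [0, 0, 0, 7/3, 7]
R4 ← R4 + (2/3)·R1: [0, 0, 0, 5/3, 5]
R3 ← R3 − (6/7)·R2: [0, 0, 0, 0, 0]
R4 ← R4 − (5/7)·R2: [0, 0, 0, 0, 0]
2 nonzero rows, so rank(A) = 2.
A has 5 columns; by rank–nullity, nullity = 5 − 2 = 3.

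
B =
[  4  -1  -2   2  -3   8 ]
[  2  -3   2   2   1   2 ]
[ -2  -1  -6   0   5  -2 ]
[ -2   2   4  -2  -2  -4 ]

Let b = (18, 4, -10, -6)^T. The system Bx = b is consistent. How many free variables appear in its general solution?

Row reduce the augmented matrix [B | b].
R2 ← R2 − (1/2)·R1: [0, -5/2, 3, 1, 5/2, -2, -5]
R3 ← R3 + (1/2)·R1: [0, -3/2, -7, 1, 7/2, 2, -1]
R4 ← R4 + (1/2)·R1: [0, 3/2, 3, -1, -7/2, 0, 3]
R3 ← R3 − (3/5)·R2: [0, 0, -44/5, 2/5, 2, 16/5, 2]
R4 ← R4 + (3/5)·R2: [0, 0, 24/5, -2/5, -2, -6/5, 0]
R4 ← R4 + (6/11)·R3: [0, 0, 0, -2/11, -10/11, 6/11, 12/11]
The echelon form has 4 nonzero rows, and every pivot lies in the first 6 columns, so rank(B) = rank([B|b]) = 4.
The system is consistent.
Free variables = (unknowns) − (rank) = 6 − 4 = 2.

2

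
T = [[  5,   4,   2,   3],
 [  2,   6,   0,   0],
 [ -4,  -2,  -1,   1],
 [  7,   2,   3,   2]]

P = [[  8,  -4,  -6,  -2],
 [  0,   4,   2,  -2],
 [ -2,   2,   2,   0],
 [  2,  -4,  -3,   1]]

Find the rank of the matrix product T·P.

First compute TP:
[[ 42, -12, -27, -15],
 [ 16,  16,   0, -16],
 [-28,   2,  15,  13],
 [ 54, -22, -38, -16]]
Now row reduce the product.
R2 ← R2 − (8/21)·R1: [0, 144/7, 72/7, -72/7]
R3 ← R3 + (2/3)·R1: [0, -6, -3, 3]
R4 ← R4 − (9/7)·R1: [0, -46/7, -23/7, 23/7]
R3 ← R3 + (7/24)·R2: [0, 0, 0, 0]
R4 ← R4 + (23/72)·R2: [0, 0, 0, 0]
2 nonzero rows, so rank(TP) = 2.

2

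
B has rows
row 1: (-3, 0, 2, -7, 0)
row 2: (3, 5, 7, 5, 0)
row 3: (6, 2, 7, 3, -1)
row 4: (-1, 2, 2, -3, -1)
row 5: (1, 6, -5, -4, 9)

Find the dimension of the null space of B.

Row reduce to echelon form.
R2 ← R2 + R1: [0, 5, 9, -2, 0]
R3 ← R3 + (2)·R1: [0, 2, 11, -11, -1]
R4 ← R4 − (1/3)·R1: [0, 2, 4/3, -2/3, -1]
R5 ← R5 + (1/3)·R1: [0, 6, -13/3, -19/3, 9]
R3 ← R3 − (2/5)·R2: [0, 0, 37/5, -51/5, -1]
R4 ← R4 − (2/5)·R2: [0, 0, -34/15, 2/15, -1]
R5 ← R5 − (6/5)·R2: [0, 0, -227/15, -59/15, 9]
R4 ← R4 + (34/111)·R3: [0, 0, 0, -332/111, -145/111]
R5 ← R5 + (227/111)·R3: [0, 0, 0, -2752/111, 772/111]
R5 ← R5 − (688/83)·R4: [0, 0, 0, 0, 1476/83]
5 nonzero rows, so rank(B) = 5.
B has 5 columns; by rank–nullity, nullity = 5 − 5 = 0.

0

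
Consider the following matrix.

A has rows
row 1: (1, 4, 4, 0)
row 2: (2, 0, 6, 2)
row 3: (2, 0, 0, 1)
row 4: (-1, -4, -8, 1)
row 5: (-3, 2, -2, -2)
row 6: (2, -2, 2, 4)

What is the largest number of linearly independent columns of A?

4

Row reduce to echelon form.
R2 ← R2 − (2)·R1: [0, -8, -2, 2]
R3 ← R3 − (2)·R1: [0, -8, -8, 1]
R4 ← R4 + R1: [0, 0, -4, 1]
R5 ← R5 + (3)·R1: [0, 14, 10, -2]
R6 ← R6 − (2)·R1: [0, -10, -6, 4]
R3 ← R3 − R2: [0, 0, -6, -1]
R5 ← R5 + (7/4)·R2: [0, 0, 13/2, 3/2]
R6 ← R6 − (5/4)·R2: [0, 0, -7/2, 3/2]
R4 ← R4 − (2/3)·R3: [0, 0, 0, 5/3]
R5 ← R5 + (13/12)·R3: [0, 0, 0, 5/12]
R6 ← R6 − (7/12)·R3: [0, 0, 0, 25/12]
R5 ← R5 − (1/4)·R4: [0, 0, 0, 0]
R6 ← R6 − (5/4)·R4: [0, 0, 0, 0]
Echelon form has 4 nonzero rows, so rank(A) = 4.
The rank gives the maximum number of linearly independent columns: 4.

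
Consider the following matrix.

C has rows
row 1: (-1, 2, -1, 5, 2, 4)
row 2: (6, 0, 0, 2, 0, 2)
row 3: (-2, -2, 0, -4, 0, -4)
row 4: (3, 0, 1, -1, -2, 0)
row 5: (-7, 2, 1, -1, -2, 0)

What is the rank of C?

Row reduce to echelon form.
R2 ← R2 + (6)·R1: [0, 12, -6, 32, 12, 26]
R3 ← R3 − (2)·R1: [0, -6, 2, -14, -4, -12]
R4 ← R4 + (3)·R1: [0, 6, -2, 14, 4, 12]
R5 ← R5 − (7)·R1: [0, -12, 8, -36, -16, -28]
R3 ← R3 + (1/2)·R2: [0, 0, -1, 2, 2, 1]
R4 ← R4 − (1/2)·R2: [0, 0, 1, -2, -2, -1]
R5 ← R5 + R2: [0, 0, 2, -4, -4, -2]
R4 ← R4 + R3: [0, 0, 0, 0, 0, 0]
R5 ← R5 + (2)·R3: [0, 0, 0, 0, 0, 0]
Echelon form has 3 nonzero rows, so rank(C) = 3.

3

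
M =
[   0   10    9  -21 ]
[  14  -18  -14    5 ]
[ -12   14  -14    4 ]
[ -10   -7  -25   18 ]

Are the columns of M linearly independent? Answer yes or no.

Row reduce M to echelon form.
Swap R1 ↔ R2
R3 ← R3 + (6/7)·R1: [0, -10/7, -26, 58/7]
R4 ← R4 + (5/7)·R1: [0, -139/7, -35, 151/7]
R3 ← R3 + (1/7)·R2: [0, 0, -173/7, 37/7]
R4 ← R4 + (139/70)·R2: [0, 0, -1199/70, -1409/70]
R4 ← R4 − (1199/1730)·R3: [0, 0, 0, -4116/173]
4 pivots among 4 columns.
Every column is a pivot column, so the columns are linearly independent.

yes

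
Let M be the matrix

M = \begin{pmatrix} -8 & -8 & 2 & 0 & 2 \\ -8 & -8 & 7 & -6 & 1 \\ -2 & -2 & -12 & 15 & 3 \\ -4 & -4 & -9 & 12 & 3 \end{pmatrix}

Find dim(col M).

Row reduce to echelon form.
R2 ← R2 − R1: [0, 0, 5, -6, -1]
R3 ← R3 − (1/4)·R1: [0, 0, -25/2, 15, 5/2]
R4 ← R4 − (1/2)·R1: [0, 0, -10, 12, 2]
R3 ← R3 + (5/2)·R2: [0, 0, 0, 0, 0]
R4 ← R4 + (2)·R2: [0, 0, 0, 0, 0]
Echelon form has 2 nonzero rows, so rank(M) = 2.
The column space has dimension equal to the rank: 2.

2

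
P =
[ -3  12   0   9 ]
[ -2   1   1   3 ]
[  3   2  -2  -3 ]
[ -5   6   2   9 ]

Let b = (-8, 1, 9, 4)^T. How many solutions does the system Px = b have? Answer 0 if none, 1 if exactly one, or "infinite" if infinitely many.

Row reduce the augmented matrix [P | b].
R2 ← R2 − (2/3)·R1: [0, -7, 1, -3, 19/3]
R3 ← R3 + R1: [0, 14, -2, 6, 1]
R4 ← R4 − (5/3)·R1: [0, -14, 2, -6, 52/3]
R3 ← R3 + (2)·R2: [0, 0, 0, 0, 41/3]
R4 ← R4 − (2)·R2: [0, 0, 0, 0, 14/3]
R4 ← R4 − (14/41)·R3: [0, 0, 0, 0, 0]
The echelon form has 3 nonzero rows; the last pivot sits in the augmented column, so rank(P) = 2 but rank([P|b]) = 3.
Since the ranks differ, the system is inconsistent.
It has no solutions.

0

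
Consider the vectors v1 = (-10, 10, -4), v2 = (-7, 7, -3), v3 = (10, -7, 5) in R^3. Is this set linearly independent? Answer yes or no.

Form the matrix with these vectors as rows and row reduce.
R2 ← R2 − (7/10)·R1: [0, 0, -1/5]
R3 ← R3 + R1: [0, 3, 1]
Swap R2 ↔ R3
3 nonzero rows, so the 3 vectors span a space of dimension 3.
Since 3 = 3, the vectors are linearly independent.

yes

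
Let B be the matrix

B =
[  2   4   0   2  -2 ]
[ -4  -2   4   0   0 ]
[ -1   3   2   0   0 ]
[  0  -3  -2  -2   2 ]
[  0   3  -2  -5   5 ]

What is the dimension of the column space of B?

3

Row reduce to echelon form.
R2 ← R2 + (2)·R1: [0, 6, 4, 4, -4]
R3 ← R3 + (1/2)·R1: [0, 5, 2, 1, -1]
R3 ← R3 − (5/6)·R2: [0, 0, -4/3, -7/3, 7/3]
R4 ← R4 + (1/2)·R2: [0, 0, 0, 0, 0]
R5 ← R5 − (1/2)·R2: [0, 0, -4, -7, 7]
R5 ← R5 − (3)·R3: [0, 0, 0, 0, 0]
Echelon form has 3 nonzero rows, so rank(B) = 3.
The column space has dimension equal to the rank: 3.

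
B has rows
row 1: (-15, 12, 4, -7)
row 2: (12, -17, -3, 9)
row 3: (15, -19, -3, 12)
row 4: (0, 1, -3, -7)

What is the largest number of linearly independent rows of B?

3

Row reduce to echelon form.
R2 ← R2 + (4/5)·R1: [0, -37/5, 1/5, 17/5]
R3 ← R3 + R1: [0, -7, 1, 5]
R3 ← R3 − (35/37)·R2: [0, 0, 30/37, 66/37]
R4 ← R4 + (5/37)·R2: [0, 0, -110/37, -242/37]
R4 ← R4 + (11/3)·R3: [0, 0, 0, 0]
Echelon form has 3 nonzero rows, so rank(B) = 3.
The rank gives the maximum number of linearly independent rows: 3.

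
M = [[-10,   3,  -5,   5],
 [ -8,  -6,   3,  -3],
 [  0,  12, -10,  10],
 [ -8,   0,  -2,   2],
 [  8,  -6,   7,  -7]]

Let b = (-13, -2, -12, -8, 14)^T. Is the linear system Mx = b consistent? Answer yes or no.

Row reduce the augmented matrix [M | b].
R2 ← R2 − (4/5)·R1: [0, -42/5, 7, -7, 42/5]
R4 ← R4 − (4/5)·R1: [0, -12/5, 2, -2, 12/5]
R5 ← R5 + (4/5)·R1: [0, -18/5, 3, -3, 18/5]
R3 ← R3 + (10/7)·R2: [0, 0, 0, 0, 0]
R4 ← R4 − (2/7)·R2: [0, 0, 0, 0, 0]
R5 ← R5 − (3/7)·R2: [0, 0, 0, 0, 0]
The echelon form has 2 nonzero rows, and every pivot lies in the first 4 columns, so rank(M) = rank([M|b]) = 2.
The system is consistent.

yes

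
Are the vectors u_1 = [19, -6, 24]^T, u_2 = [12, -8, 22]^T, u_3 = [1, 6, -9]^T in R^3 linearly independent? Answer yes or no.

Form the matrix with these vectors as rows and row reduce.
R2 ← R2 − (12/19)·R1: [0, -80/19, 130/19]
R3 ← R3 − (1/19)·R1: [0, 120/19, -195/19]
R3 ← R3 + (3/2)·R2: [0, 0, 0]
2 nonzero rows, so the 3 vectors span a space of dimension 2.
Since 2 < 3, the vectors are linearly dependent.

no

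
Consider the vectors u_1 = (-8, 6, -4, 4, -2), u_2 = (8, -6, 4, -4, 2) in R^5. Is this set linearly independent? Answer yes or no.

Form the matrix with these vectors as rows and row reduce.
R2 ← R2 + R1: [0, 0, 0, 0, 0]
1 nonzero row, so the 2 vectors span a space of dimension 1.
Since 1 < 2, the vectors are linearly dependent.

no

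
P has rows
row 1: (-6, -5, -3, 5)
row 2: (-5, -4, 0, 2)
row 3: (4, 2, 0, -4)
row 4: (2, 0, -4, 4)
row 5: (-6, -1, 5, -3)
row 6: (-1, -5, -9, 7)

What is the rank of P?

4

Row reduce to echelon form.
R2 ← R2 − (5/6)·R1: [0, 1/6, 5/2, -13/6]
R3 ← R3 + (2/3)·R1: [0, -4/3, -2, -2/3]
R4 ← R4 + (1/3)·R1: [0, -5/3, -5, 17/3]
R5 ← R5 − R1: [0, 4, 8, -8]
R6 ← R6 − (1/6)·R1: [0, -25/6, -17/2, 37/6]
R3 ← R3 + (8)·R2: [0, 0, 18, -18]
R4 ← R4 + (10)·R2: [0, 0, 20, -16]
R5 ← R5 − (24)·R2: [0, 0, -52, 44]
R6 ← R6 + (25)·R2: [0, 0, 54, -48]
R4 ← R4 − (10/9)·R3: [0, 0, 0, 4]
R5 ← R5 + (26/9)·R3: [0, 0, 0, -8]
R6 ← R6 − (3)·R3: [0, 0, 0, 6]
R5 ← R5 + (2)·R4: [0, 0, 0, 0]
R6 ← R6 − (3/2)·R4: [0, 0, 0, 0]
Echelon form has 4 nonzero rows, so rank(P) = 4.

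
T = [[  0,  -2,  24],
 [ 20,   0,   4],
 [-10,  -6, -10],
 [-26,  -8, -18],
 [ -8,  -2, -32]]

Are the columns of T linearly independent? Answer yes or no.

yes

Row reduce T to echelon form.
Swap R1 ↔ R2
R3 ← R3 + (1/2)·R1: [0, -6, -8]
R4 ← R4 + (13/10)·R1: [0, -8, -64/5]
R5 ← R5 + (2/5)·R1: [0, -2, -152/5]
R3 ← R3 − (3)·R2: [0, 0, -80]
R4 ← R4 − (4)·R2: [0, 0, -544/5]
R5 ← R5 − R2: [0, 0, -272/5]
R4 ← R4 − (34/25)·R3: [0, 0, 0]
R5 ← R5 − (17/25)·R3: [0, 0, 0]
3 pivots among 3 columns.
Every column is a pivot column, so the columns are linearly independent.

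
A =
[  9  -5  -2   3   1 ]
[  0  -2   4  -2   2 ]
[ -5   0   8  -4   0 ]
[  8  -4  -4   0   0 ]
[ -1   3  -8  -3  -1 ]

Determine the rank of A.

4

Row reduce to echelon form.
R3 ← R3 + (5/9)·R1: [0, -25/9, 62/9, -7/3, 5/9]
R4 ← R4 − (8/9)·R1: [0, 4/9, -20/9, -8/3, -8/9]
R5 ← R5 + (1/9)·R1: [0, 22/9, -74/9, -8/3, -8/9]
R3 ← R3 − (25/18)·R2: [0, 0, 4/3, 4/9, -20/9]
R4 ← R4 + (2/9)·R2: [0, 0, -4/3, -28/9, -4/9]
R5 ← R5 + (11/9)·R2: [0, 0, -10/3, -46/9, 14/9]
R4 ← R4 + R3: [0, 0, 0, -8/3, -8/3]
R5 ← R5 + (5/2)·R3: [0, 0, 0, -4, -4]
R5 ← R5 − (3/2)·R4: [0, 0, 0, 0, 0]
Echelon form has 4 nonzero rows, so rank(A) = 4.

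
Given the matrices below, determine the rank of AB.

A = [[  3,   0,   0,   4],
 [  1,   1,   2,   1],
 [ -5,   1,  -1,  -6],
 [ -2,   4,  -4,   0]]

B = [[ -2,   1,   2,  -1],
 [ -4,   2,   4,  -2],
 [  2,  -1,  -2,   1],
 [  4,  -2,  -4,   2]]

1

First compute AB:
[[ 10,  -5, -10,   5],
 [  2,  -1,  -2,   1],
 [-20,  10,  20, -10],
 [-20,  10,  20, -10]]
Now row reduce the product.
R2 ← R2 − (1/5)·R1: [0, 0, 0, 0]
R3 ← R3 + (2)·R1: [0, 0, 0, 0]
R4 ← R4 + (2)·R1: [0, 0, 0, 0]
1 nonzero row, so rank(AB) = 1.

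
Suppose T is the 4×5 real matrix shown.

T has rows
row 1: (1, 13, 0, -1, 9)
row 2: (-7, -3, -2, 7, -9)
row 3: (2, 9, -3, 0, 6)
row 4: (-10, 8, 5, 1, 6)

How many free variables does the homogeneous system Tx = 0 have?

Row reduce to echelon form.
R2 ← R2 + (7)·R1: [0, 88, -2, 0, 54]
R3 ← R3 − (2)·R1: [0, -17, -3, 2, -12]
R4 ← R4 + (10)·R1: [0, 138, 5, -9, 96]
R3 ← R3 + (17/88)·R2: [0, 0, -149/44, 2, -69/44]
R4 ← R4 − (69/44)·R2: [0, 0, 179/22, -9, 249/22]
R4 ← R4 + (358/149)·R3: [0, 0, 0, -625/149, 1125/149]
4 nonzero rows, so rank(T) = 4.
T has 5 columns; by rank–nullity, nullity = 5 − 4 = 1.

1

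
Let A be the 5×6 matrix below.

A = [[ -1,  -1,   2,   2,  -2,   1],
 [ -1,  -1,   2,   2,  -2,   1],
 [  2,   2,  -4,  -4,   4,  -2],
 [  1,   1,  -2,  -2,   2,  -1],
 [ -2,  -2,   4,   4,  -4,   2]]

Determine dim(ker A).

5

Row reduce to echelon form.
R2 ← R2 − R1: [0, 0, 0, 0, 0, 0]
R3 ← R3 + (2)·R1: [0, 0, 0, 0, 0, 0]
R4 ← R4 + R1: [0, 0, 0, 0, 0, 0]
R5 ← R5 − (2)·R1: [0, 0, 0, 0, 0, 0]
1 nonzero row, so rank(A) = 1.
A has 6 columns; by rank–nullity, nullity = 6 − 1 = 5.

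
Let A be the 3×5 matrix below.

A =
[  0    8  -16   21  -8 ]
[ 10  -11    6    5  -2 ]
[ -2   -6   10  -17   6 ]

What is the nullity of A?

Row reduce to echelon form.
Swap R1 ↔ R2
R3 ← R3 + (1/5)·R1: [0, -41/5, 56/5, -16, 28/5]
R3 ← R3 + (41/40)·R2: [0, 0, -26/5, 221/40, -13/5]
3 nonzero rows, so rank(A) = 3.
A has 5 columns; by rank–nullity, nullity = 5 − 3 = 2.

2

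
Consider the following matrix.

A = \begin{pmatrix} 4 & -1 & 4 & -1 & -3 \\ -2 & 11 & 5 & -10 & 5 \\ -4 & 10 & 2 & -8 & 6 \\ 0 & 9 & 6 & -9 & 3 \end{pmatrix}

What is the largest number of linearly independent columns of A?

Row reduce to echelon form.
R2 ← R2 + (1/2)·R1: [0, 21/2, 7, -21/2, 7/2]
R3 ← R3 + R1: [0, 9, 6, -9, 3]
R3 ← R3 − (6/7)·R2: [0, 0, 0, 0, 0]
R4 ← R4 − (6/7)·R2: [0, 0, 0, 0, 0]
Echelon form has 2 nonzero rows, so rank(A) = 2.
The rank gives the maximum number of linearly independent columns: 2.

2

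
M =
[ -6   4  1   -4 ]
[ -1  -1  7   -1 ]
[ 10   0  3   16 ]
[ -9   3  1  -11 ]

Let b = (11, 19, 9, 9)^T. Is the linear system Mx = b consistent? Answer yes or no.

Row reduce the augmented matrix [M | b].
R2 ← R2 − (1/6)·R1: [0, -5/3, 41/6, -1/3, 103/6]
R3 ← R3 + (5/3)·R1: [0, 20/3, 14/3, 28/3, 82/3]
R4 ← R4 − (3/2)·R1: [0, -3, -1/2, -5, -15/2]
R3 ← R3 + (4)·R2: [0, 0, 32, 8, 96]
R4 ← R4 − (9/5)·R2: [0, 0, -64/5, -22/5, -192/5]
R4 ← R4 + (2/5)·R3: [0, 0, 0, -6/5, 0]
The echelon form has 4 nonzero rows, and every pivot lies in the first 4 columns, so rank(M) = rank([M|b]) = 4.
The system is consistent.

yes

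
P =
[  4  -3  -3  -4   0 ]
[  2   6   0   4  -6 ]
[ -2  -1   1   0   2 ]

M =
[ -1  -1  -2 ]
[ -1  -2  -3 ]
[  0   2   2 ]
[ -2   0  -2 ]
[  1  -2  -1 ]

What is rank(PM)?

2

First compute PM:
[[  7,  -4,   3],
 [-22,  -2, -24],
 [  5,   2,   7]]
Now row reduce the product.
R2 ← R2 + (22/7)·R1: [0, -102/7, -102/7]
R3 ← R3 − (5/7)·R1: [0, 34/7, 34/7]
R3 ← R3 + (1/3)·R2: [0, 0, 0]
2 nonzero rows, so rank(PM) = 2.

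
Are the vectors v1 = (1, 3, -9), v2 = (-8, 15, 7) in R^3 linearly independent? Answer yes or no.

Form the matrix with these vectors as rows and row reduce.
R2 ← R2 + (8)·R1: [0, 39, -65]
2 nonzero rows, so the 2 vectors span a space of dimension 2.
Since 2 = 2, the vectors are linearly independent.

yes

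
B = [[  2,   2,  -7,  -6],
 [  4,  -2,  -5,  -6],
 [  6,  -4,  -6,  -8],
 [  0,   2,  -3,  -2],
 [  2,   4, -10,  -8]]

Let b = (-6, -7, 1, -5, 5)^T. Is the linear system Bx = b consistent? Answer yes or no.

Row reduce the augmented matrix [B | b].
R2 ← R2 − (2)·R1: [0, -6, 9, 6, 5]
R3 ← R3 − (3)·R1: [0, -10, 15, 10, 19]
R5 ← R5 − R1: [0, 2, -3, -2, 11]
R3 ← R3 − (5/3)·R2: [0, 0, 0, 0, 32/3]
R4 ← R4 + (1/3)·R2: [0, 0, 0, 0, -10/3]
R5 ← R5 + (1/3)·R2: [0, 0, 0, 0, 38/3]
R4 ← R4 + (5/16)·R3: [0, 0, 0, 0, 0]
R5 ← R5 − (19/16)·R3: [0, 0, 0, 0, 0]
The echelon form has 3 nonzero rows; the last pivot sits in the augmented column, so rank(B) = 2 but rank([B|b]) = 3.
Since the ranks differ, the system is inconsistent.

no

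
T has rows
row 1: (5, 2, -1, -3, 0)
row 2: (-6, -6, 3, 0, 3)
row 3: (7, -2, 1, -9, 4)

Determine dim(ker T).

3

Row reduce to echelon form.
R2 ← R2 + (6/5)·R1: [0, -18/5, 9/5, -18/5, 3]
R3 ← R3 − (7/5)·R1: [0, -24/5, 12/5, -24/5, 4]
R3 ← R3 − (4/3)·R2: [0, 0, 0, 0, 0]
2 nonzero rows, so rank(T) = 2.
T has 5 columns; by rank–nullity, nullity = 5 − 2 = 3.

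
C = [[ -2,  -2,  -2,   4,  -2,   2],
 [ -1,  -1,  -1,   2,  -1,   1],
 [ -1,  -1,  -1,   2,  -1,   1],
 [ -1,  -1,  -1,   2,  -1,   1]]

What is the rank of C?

Row reduce to echelon form.
R2 ← R2 − (1/2)·R1: [0, 0, 0, 0, 0, 0]
R3 ← R3 − (1/2)·R1: [0, 0, 0, 0, 0, 0]
R4 ← R4 − (1/2)·R1: [0, 0, 0, 0, 0, 0]
Echelon form has 1 nonzero row, so rank(C) = 1.

1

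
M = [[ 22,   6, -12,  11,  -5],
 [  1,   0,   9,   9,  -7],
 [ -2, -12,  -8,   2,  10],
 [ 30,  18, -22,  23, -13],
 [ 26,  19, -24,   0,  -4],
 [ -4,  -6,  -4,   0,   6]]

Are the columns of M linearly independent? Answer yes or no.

yes

Row reduce M to echelon form.
R2 ← R2 − (1/22)·R1: [0, -3/11, 105/11, 17/2, -149/22]
R3 ← R3 + (1/11)·R1: [0, -126/11, -100/11, 3, 105/11]
R4 ← R4 − (15/11)·R1: [0, 108/11, -62/11, 8, -68/11]
R5 ← R5 − (13/11)·R1: [0, 131/11, -108/11, -13, 21/11]
R6 ← R6 + (2/11)·R1: [0, -54/11, -68/11, 2, 56/11]
R3 ← R3 − (42)·R2: [0, 0, -410, -354, 294]
R4 ← R4 + (36)·R2: [0, 0, 338, 314, -250]
R5 ← R5 + (131/3)·R2: [0, 0, 407, 2149/6, -1763/6]
R6 ← R6 − (18)·R2: [0, 0, -178, -151, 127]
R4 ← R4 + (169/205)·R3: [0, 0, 0, 4544/205, -1564/205]
R5 ← R5 + (407/410)·R3: [0, 0, 0, 8311/1230, -2441/1230]
R6 ← R6 − (89/205)·R3: [0, 0, 0, 551/205, -131/205]
R5 ← R5 − (8311/27264)·R4: [0, 0, 0, 0, 775/2272]
R6 ← R6 − (551/4544)·R4: [0, 0, 0, 0, 325/1136]
R6 ← R6 − (26/31)·R5: [0, 0, 0, 0, 0]
5 pivots among 5 columns.
Every column is a pivot column, so the columns are linearly independent.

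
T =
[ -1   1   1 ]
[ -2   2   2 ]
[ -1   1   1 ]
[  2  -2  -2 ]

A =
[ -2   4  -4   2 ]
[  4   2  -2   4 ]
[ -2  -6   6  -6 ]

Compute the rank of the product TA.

1

First compute TA:
[[  4,  -8,   8,  -4],
 [  8, -16,  16,  -8],
 [  4,  -8,   8,  -4],
 [ -8,  16, -16,   8]]
Now row reduce the product.
R2 ← R2 − (2)·R1: [0, 0, 0, 0]
R3 ← R3 − R1: [0, 0, 0, 0]
R4 ← R4 + (2)·R1: [0, 0, 0, 0]
1 nonzero row, so rank(TA) = 1.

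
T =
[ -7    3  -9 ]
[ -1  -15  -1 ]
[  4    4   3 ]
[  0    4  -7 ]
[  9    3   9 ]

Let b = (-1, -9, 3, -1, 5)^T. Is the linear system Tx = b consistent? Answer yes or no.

no

Row reduce the augmented matrix [T | b].
R2 ← R2 − (1/7)·R1: [0, -108/7, 2/7, -62/7]
R3 ← R3 + (4/7)·R1: [0, 40/7, -15/7, 17/7]
R5 ← R5 + (9/7)·R1: [0, 48/7, -18/7, 26/7]
R3 ← R3 + (10/27)·R2: [0, 0, -55/27, -23/27]
R4 ← R4 + (7/27)·R2: [0, 0, -187/27, -89/27]
R5 ← R5 + (4/9)·R2: [0, 0, -22/9, -2/9]
R4 ← R4 − (17/5)·R3: [0, 0, 0, -2/5]
R5 ← R5 − (6/5)·R3: [0, 0, 0, 4/5]
R5 ← R5 + (2)·R4: [0, 0, 0, 0]
The echelon form has 4 nonzero rows; the last pivot sits in the augmented column, so rank(T) = 3 but rank([T|b]) = 4.
Since the ranks differ, the system is inconsistent.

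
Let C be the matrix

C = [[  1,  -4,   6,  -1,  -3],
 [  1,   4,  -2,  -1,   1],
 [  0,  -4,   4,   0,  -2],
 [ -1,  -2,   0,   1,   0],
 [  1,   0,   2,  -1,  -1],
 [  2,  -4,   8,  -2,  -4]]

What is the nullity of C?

Row reduce to echelon form.
R2 ← R2 − R1: [0, 8, -8, 0, 4]
R4 ← R4 + R1: [0, -6, 6, 0, -3]
R5 ← R5 − R1: [0, 4, -4, 0, 2]
R6 ← R6 − (2)·R1: [0, 4, -4, 0, 2]
R3 ← R3 + (1/2)·R2: [0, 0, 0, 0, 0]
R4 ← R4 + (3/4)·R2: [0, 0, 0, 0, 0]
R5 ← R5 − (1/2)·R2: [0, 0, 0, 0, 0]
R6 ← R6 − (1/2)·R2: [0, 0, 0, 0, 0]
2 nonzero rows, so rank(C) = 2.
C has 5 columns; by rank–nullity, nullity = 5 − 2 = 3.

3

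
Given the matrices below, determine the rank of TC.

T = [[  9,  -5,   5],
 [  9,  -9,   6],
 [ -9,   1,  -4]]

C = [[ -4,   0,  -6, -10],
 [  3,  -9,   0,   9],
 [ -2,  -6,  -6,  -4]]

2

First compute TC:
[[-61,  15, -84, -155],
 [-75,  45, -90, -195],
 [ 47,  15,  78, 115]]
Now row reduce the product.
R2 ← R2 − (75/61)·R1: [0, 1620/61, 810/61, -270/61]
R3 ← R3 + (47/61)·R1: [0, 1620/61, 810/61, -270/61]
R3 ← R3 − R2: [0, 0, 0, 0]
2 nonzero rows, so rank(TC) = 2.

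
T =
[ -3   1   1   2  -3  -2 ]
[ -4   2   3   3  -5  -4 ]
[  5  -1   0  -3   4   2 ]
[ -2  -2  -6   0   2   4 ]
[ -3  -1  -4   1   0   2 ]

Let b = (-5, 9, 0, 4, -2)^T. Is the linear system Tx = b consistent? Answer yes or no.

no

Row reduce the augmented matrix [T | b].
R2 ← R2 − (4/3)·R1: [0, 2/3, 5/3, 1/3, -1, -4/3, 47/3]
R3 ← R3 + (5/3)·R1: [0, 2/3, 5/3, 1/3, -1, -4/3, -25/3]
R4 ← R4 − (2/3)·R1: [0, -8/3, -20/3, -4/3, 4, 16/3, 22/3]
R5 ← R5 − R1: [0, -2, -5, -1, 3, 4, 3]
R3 ← R3 − R2: [0, 0, 0, 0, 0, 0, -24]
R4 ← R4 + (4)·R2: [0, 0, 0, 0, 0, 0, 70]
R5 ← R5 + (3)·R2: [0, 0, 0, 0, 0, 0, 50]
R4 ← R4 + (35/12)·R3: [0, 0, 0, 0, 0, 0, 0]
R5 ← R5 + (25/12)·R3: [0, 0, 0, 0, 0, 0, 0]
The echelon form has 3 nonzero rows; the last pivot sits in the augmented column, so rank(T) = 2 but rank([T|b]) = 3.
Since the ranks differ, the system is inconsistent.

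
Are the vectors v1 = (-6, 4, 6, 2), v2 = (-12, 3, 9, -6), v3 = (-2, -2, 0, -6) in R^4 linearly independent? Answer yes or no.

Form the matrix with these vectors as rows and row reduce.
R2 ← R2 − (2)·R1: [0, -5, -3, -10]
R3 ← R3 − (1/3)·R1: [0, -10/3, -2, -20/3]
R3 ← R3 − (2/3)·R2: [0, 0, 0, 0]
2 nonzero rows, so the 3 vectors span a space of dimension 2.
Since 2 < 3, the vectors are linearly dependent.

no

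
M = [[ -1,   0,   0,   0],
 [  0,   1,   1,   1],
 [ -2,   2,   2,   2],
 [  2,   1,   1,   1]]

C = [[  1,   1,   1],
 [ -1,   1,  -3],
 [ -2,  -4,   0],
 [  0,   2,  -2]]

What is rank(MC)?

First compute MC:
[[ -1,  -1,  -1],
 [ -3,  -1,  -5],
 [ -8,  -4, -12],
 [ -1,   1,  -3]]
Now row reduce the product.
R2 ← R2 − (3)·R1: [0, 2, -2]
R3 ← R3 − (8)·R1: [0, 4, -4]
R4 ← R4 − R1: [0, 2, -2]
R3 ← R3 − (2)·R2: [0, 0, 0]
R4 ← R4 − R2: [0, 0, 0]
2 nonzero rows, so rank(MC) = 2.

2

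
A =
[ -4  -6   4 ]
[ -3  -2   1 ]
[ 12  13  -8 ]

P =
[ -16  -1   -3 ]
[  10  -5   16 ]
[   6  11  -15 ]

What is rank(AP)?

2

First compute AP:
[[ 28,  78, -144],
 [ 34,  24, -38],
 [-110, -165, 292]]
Now row reduce the product.
R2 ← R2 − (17/14)·R1: [0, -495/7, 958/7]
R3 ← R3 + (55/14)·R1: [0, 990/7, -1916/7]
R3 ← R3 + (2)·R2: [0, 0, 0]
2 nonzero rows, so rank(AP) = 2.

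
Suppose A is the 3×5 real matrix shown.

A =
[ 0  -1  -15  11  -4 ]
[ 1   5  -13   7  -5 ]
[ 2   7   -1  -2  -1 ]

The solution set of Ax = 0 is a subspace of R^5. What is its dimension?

Row reduce to echelon form.
Swap R1 ↔ R2
R3 ← R3 − (2)·R1: [0, -3, 25, -16, 9]
R3 ← R3 − (3)·R2: [0, 0, 70, -49, 21]
3 nonzero rows, so rank(A) = 3.
A has 5 columns; by rank–nullity, nullity = 5 − 3 = 2.

2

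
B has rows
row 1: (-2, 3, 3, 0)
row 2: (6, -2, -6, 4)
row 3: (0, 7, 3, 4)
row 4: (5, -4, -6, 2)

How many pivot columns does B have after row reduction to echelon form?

2

Row reduce to echelon form.
R2 ← R2 + (3)·R1: [0, 7, 3, 4]
R4 ← R4 + (5/2)·R1: [0, 7/2, 3/2, 2]
R3 ← R3 − R2: [0, 0, 0, 0]
R4 ← R4 − (1/2)·R2: [0, 0, 0, 0]
Echelon form has 2 nonzero rows, so rank(B) = 2.
Each nonzero row contributes one pivot column: 2 pivot columns.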